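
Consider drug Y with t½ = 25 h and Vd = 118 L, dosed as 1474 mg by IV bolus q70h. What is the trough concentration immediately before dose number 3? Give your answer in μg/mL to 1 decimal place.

2.1 μg/mL

f = (1/2)^(τ/t½) = (1/2)^(70/25) ≈ 0.1436.
C₀ = D/Vd = 1474/118 ≈ 12.492 μg/mL.
Before the 3rd dose, 2 doses have been given. Superposition: Cmin = C₀·(f + f²).
≈ 12.492 × (0.1436 + 0.0206) ≈ 12.492 × 0.1642 ≈ 2.051 μg/mL.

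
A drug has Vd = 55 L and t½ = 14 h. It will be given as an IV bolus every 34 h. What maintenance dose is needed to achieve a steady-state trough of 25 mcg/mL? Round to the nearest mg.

τ/t½ = 34/14 ≈ 2.4286, so f = (1/2)^(34/14) ≈ 0.185749.
Cmin,ss = (D/Vd)·f/(1−f), so D = Cmin,ss·Vd·(1−f)/f.
D = 25 × 55 × (1−f)/f ≈ 25 × 55 × 4.38361 ≈ 6027.46 mg.

6027 mg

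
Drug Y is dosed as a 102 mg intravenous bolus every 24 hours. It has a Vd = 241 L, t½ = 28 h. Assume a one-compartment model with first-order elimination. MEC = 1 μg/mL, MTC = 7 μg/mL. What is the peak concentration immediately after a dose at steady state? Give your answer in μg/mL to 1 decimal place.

0.9 μg/mL

Over one 24-h interval, 24/28 ≈ 0.85714 half-lives elapse, leaving f ≈ 0.5520 of each dose.
At steady state, accumulation factor R = 1/(1 − e^(−kτ)) ≈ 2.2321.
Each bolus raises the concentration by D/Vd = 102/241 ≈ 0.423 μg/mL.
Steady-state peak Cmax,ss = C₀·R ≈ 0.423 × 2.2321 ≈ 0.944 μg/mL.
Peak 0.9 μg/mL vs MTC 7 μg/mL: below toxic threshold.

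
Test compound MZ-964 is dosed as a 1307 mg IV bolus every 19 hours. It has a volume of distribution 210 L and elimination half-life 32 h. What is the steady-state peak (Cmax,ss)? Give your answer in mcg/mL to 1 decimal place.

τ/t½ = 19/32 ≈ 0.59375, so fraction remaining f = (1/2)^(19/32) ≈ 0.6626.
Accumulation ratio R = 1/(1 − f) ≈ 1/0.3374 ≈ 2.9638.
Single-dose peak C₀ = D/Vd = 1307/210 ≈ 6.224 mcg/mL.
Cmax,ss = C₀/(1 − f) ≈ 6.224/0.3374 ≈ 18.447 mcg/mL.

18.4 mcg/mL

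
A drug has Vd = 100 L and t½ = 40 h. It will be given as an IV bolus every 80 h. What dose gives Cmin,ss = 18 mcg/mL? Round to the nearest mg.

τ/t½ = 80/40 ≈ 2, so f = (1/2)^(80/40) ≈ 0.250000.
Cmin,ss = (D/Vd)·f/(1−f), so D = Cmin,ss·Vd·(1−f)/f.
D = 18 × 100 × (1−f)/f ≈ 18 × 100 × 3.00000 ≈ 5400.00 mg.

5400 mg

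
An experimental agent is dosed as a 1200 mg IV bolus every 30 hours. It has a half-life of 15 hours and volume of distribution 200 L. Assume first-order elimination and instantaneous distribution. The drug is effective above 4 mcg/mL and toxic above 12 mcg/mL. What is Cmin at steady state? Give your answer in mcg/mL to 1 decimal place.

τ = 30 h = 2 half-lives, so f = (1/2)^2 = 0.25.
Accumulation ratio R = 1/(1 − f) = 1/0.75 = 4/3.
Single-dose peak C₀ = D/Vd = 1200/200 = 6 mcg/mL.
Steady-state peak Cmax,ss = C₀·R = 6 × 4/3 ≈ 8.000 mcg/mL.
Steady-state trough Cmin,ss = Cmax,ss·f ≈ 8.000 × 0.25 ≈ 2.000 mcg/mL.
Trough 2.0 mcg/mL vs MEC 4 mcg/mL: subtherapeutic.

2.0 mcg/mL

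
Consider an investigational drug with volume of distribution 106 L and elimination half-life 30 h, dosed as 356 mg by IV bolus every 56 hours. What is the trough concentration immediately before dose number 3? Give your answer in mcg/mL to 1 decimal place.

f = (1/2)^(τ/t½) = (1/2)^(56/30) ≈ 0.2742.
C₀ = D/Vd = 356/106 ≈ 3.358 mcg/mL.
Before the 3rd dose, 2 doses have been given. Superposition: Cmin = C₀·(f + f²).
≈ 3.358 × (0.2742 + 0.0752) ≈ 3.358 × 0.3494 ≈ 1.173 mcg/mL.

1.2 mcg/mL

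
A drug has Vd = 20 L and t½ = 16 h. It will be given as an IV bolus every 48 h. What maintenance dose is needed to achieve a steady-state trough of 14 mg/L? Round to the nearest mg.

τ/t½ = 48/16 ≈ 3, so f = (1/2)^(48/16) ≈ 0.125000.
Cmin,ss = (D/Vd)·f/(1−f), so D = Cmin,ss·Vd·(1−f)/f.
D = 14 × 20 × (1−f)/f ≈ 14 × 20 × 7.00000 ≈ 1960.00 mg.

1960 mg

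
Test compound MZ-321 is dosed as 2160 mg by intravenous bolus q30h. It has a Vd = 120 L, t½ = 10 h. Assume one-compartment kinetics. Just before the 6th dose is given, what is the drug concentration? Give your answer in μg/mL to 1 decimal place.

f = (1/2)^(τ/t½) = (1/2)^(30/10) ≈ 0.1250.
C₀ = D/Vd = 2160/120 ≈ 18.000 μg/mL.
Before the 6th dose, 5 doses have been given. Superposition: Cmin = C₀·(f + f² + … + f^5).
≈ 18.000 × (0.1250 + 0.0156 + 0.0020 + 0.0002 + 0.0000) ≈ 18.000 × 0.1428 ≈ 2.570 μg/mL.

2.6 μg/mL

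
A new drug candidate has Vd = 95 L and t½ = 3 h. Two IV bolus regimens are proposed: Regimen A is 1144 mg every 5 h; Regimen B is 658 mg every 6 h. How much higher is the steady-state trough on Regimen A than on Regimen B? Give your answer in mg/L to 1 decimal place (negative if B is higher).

3.2 mg/L

Regimen A: f = (1/2)^(5/3) ≈ 0.3150; Cmin,ss = (1144/95)·f/(1−f) ≈ 5.538 mg/L.
Regimen B: f = (1/2)^(6/3) ≈ 0.2500; Cmin,ss = (658/95)·f/(1−f) ≈ 2.309 mg/L.
Difference ≈ 5.538 − 2.309 ≈ 3.229 mg/L.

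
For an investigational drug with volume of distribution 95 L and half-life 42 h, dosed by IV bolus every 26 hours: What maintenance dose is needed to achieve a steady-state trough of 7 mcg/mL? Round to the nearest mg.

356 mg

τ/t½ = 26/42 ≈ 0.61905, so f = (1/2)^(26/42) ≈ 0.651101.
Cmin,ss = (D/Vd)·f/(1−f), so D = Cmin,ss·Vd·(1−f)/f.
D = 7 × 95 × (1−f)/f ≈ 7 × 95 × 0.53586 ≈ 356.35 mg.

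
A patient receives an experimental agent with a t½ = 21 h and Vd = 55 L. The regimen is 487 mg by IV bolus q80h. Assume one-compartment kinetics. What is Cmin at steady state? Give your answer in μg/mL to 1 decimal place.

0.7 μg/mL

k = ln2/t½ = ln2/21 ≈ 0.033007 h⁻¹; fraction remaining f = e^(−kτ) = e^(−0.033007×80) ≈ 0.0713.
Each bolus raises the concentration by D/Vd = 487/55 ≈ 8.855 μg/mL.
Steady-state trough Cmin,ss = C₀·f/(1−f) ≈ 8.855 × 0.0713/0.9287 ≈ 0.680 μg/mL.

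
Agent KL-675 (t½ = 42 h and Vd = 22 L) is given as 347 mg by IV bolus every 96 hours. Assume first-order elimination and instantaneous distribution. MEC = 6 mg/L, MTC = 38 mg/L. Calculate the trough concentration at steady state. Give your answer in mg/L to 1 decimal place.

4.1 mg/L

Over one 96-h interval, 96/42 ≈ 2.2857 half-lives elapse, leaving f ≈ 0.2051 of each dose.
At steady state, accumulation factor R = 1/(1 − e^(−kτ)) ≈ 1.2580.
Each bolus raises the concentration by D/Vd = 347/22 ≈ 15.773 mg/L.
Steady-state peak Cmax,ss = C₀·R ≈ 15.773 × 1.2580 ≈ 19.842 mg/L.
Steady-state trough Cmin,ss = Cmax,ss·f ≈ 19.842 × 0.2051 ≈ 4.070 mg/L.
Trough 4.1 mg/L vs MEC 6 mg/L: subtherapeutic.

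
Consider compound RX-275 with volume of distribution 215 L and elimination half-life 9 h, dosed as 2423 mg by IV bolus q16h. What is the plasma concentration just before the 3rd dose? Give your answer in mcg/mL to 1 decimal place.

4.2 mcg/mL

f = (1/2)^(τ/t½) = (1/2)^(16/9) ≈ 0.2916.
C₀ = D/Vd = 2423/215 ≈ 11.270 mcg/mL.
Before the 3rd dose, 2 doses have been given. Superposition: Cmin = C₀·(f + f²).
≈ 11.270 × (0.2916 + 0.0850) ≈ 11.270 × 0.3766 ≈ 4.244 mcg/mL.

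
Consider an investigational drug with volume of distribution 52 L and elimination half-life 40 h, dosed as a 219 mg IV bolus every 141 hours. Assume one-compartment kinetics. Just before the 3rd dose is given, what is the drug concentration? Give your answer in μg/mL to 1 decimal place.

f = (1/2)^(τ/t½) = (1/2)^(141/40) ≈ 0.0869.
C₀ = D/Vd = 219/52 ≈ 4.212 μg/mL.
Before the 3rd dose, 2 doses have been given. Superposition: Cmin = C₀·(f + f²).
≈ 4.212 × (0.0869 + 0.0076) ≈ 4.212 × 0.0945 ≈ 0.398 μg/mL.

0.4 μg/mL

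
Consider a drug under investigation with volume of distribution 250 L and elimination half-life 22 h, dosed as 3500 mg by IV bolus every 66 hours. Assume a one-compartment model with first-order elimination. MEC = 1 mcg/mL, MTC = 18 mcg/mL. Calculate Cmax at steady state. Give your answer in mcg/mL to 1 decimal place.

The dosing interval is 3 half-lives, so f = 2^(−3) = 0.125.
At steady state, R = 1/(1 − 0.125) = 8/7.
Single-dose peak C₀ = D/Vd = 3500/250 = 14 mcg/mL.
Steady-state peak Cmax,ss = C₀·R = 14 × 8/7 ≈ 16.000 mcg/mL.
Peak 16.0 mcg/mL vs MTC 18 mcg/mL: below toxic threshold.

16.0 mcg/mL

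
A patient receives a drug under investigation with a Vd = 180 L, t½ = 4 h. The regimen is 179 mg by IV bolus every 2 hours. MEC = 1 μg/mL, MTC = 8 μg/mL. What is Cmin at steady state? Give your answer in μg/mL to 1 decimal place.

k = ln2/t½ = ln2/4 ≈ 0.173287 h⁻¹; fraction remaining f = e^(−kτ) = e^(−0.173287×2) ≈ 0.7071.
Single-dose peak C₀ = D/Vd = 179/180 ≈ 0.994 μg/mL.
Steady-state trough Cmin,ss = C₀·f/(1−f) ≈ 0.994 × 0.7071/0.2929 ≈ 2.400 μg/mL.
Trough 2.4 μg/mL vs MEC 1 μg/mL: adequate.

2.4 μg/mL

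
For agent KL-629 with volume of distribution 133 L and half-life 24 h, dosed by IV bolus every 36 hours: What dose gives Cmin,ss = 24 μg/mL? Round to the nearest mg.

τ/t½ = 36/24 ≈ 1.5, so f = (1/2)^(36/24) ≈ 0.353553.
Cmin,ss = (D/Vd)·f/(1−f), so D = Cmin,ss·Vd·(1−f)/f.
D = 24 × 133 × (1−f)/f ≈ 24 × 133 × 1.82843 ≈ 5836.35 mg.

5836 mg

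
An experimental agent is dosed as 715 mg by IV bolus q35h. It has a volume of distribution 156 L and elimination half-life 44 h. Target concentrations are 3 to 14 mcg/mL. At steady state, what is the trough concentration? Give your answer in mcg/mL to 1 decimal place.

Over one 35-h interval, 35/44 ≈ 0.79545 half-lives elapse, leaving f ≈ 0.5762 of each dose.
Accumulation ratio R = 1/(1 − f) ≈ 1/0.4238 ≈ 2.3596.
Single-dose peak C₀ = D/Vd = 715/156 ≈ 4.583 mcg/mL.
Cmax,ss = C₀/(1 − f) ≈ 4.583/0.4238 ≈ 10.814 mcg/mL.
One interval later, Cmin,ss = Cmax,ss·e^(−kτ) ≈ 10.814 × 0.5762 ≈ 6.231 mcg/mL.
Trough 6.2 mcg/mL vs MEC 3 mcg/mL: adequate.

6.2 mcg/mL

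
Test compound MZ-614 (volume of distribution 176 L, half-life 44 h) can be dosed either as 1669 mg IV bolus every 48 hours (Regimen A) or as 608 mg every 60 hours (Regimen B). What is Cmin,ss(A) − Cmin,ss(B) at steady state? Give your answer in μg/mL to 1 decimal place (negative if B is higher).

6.2 μg/mL

Regimen A: f = (1/2)^(48/44) ≈ 0.4695; Cmin,ss = (1669/176)·f/(1−f) ≈ 8.393 μg/mL.
Regimen B: f = (1/2)^(60/44) ≈ 0.3886; Cmin,ss = (608/176)·f/(1−f) ≈ 2.196 μg/mL.
Difference ≈ 8.393 − 2.196 ≈ 6.197 μg/mL.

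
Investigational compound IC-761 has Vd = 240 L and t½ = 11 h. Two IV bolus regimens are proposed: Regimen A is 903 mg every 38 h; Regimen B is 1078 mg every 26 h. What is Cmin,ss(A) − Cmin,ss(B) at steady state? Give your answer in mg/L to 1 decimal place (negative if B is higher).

Regimen A: f = (1/2)^(38/11) ≈ 0.0912; Cmin,ss = (903/240)·f/(1−f) ≈ 0.378 mg/L.
Regimen B: f = (1/2)^(26/11) ≈ 0.1943; Cmin,ss = (1078/240)·f/(1−f) ≈ 1.083 mg/L.
Difference ≈ 0.378 − 1.083 ≈ -0.705 mg/L.

-0.7 mg/L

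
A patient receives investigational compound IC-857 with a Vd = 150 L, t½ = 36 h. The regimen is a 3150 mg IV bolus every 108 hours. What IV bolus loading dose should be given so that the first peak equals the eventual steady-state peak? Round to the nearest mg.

f = (1/2)^(108/36) ≈ 0.125000; accumulation ratio R = 1/(1−f) ≈ 1.14286.
Loading dose to hit Cmax,ss on first dose: D_load = D_maint·R ≈ 3150 × 1.14286 ≈ 3600.01 mg.

3600 mg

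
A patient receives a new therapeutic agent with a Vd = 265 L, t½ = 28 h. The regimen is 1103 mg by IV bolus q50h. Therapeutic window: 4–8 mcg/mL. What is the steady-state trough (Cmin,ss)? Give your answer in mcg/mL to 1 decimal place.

τ/t½ = 50/28 ≈ 1.7857, so fraction remaining f = (1/2)^(50/28) ≈ 0.2900.
Each bolus raises the concentration by D/Vd = 1103/265 ≈ 4.162 mcg/mL.
Steady-state trough Cmin,ss = C₀·f/(1−f) ≈ 4.162 × 0.2900/0.7100 ≈ 1.700 mcg/mL.
Trough 1.7 mcg/mL vs MEC 4 mcg/mL: subtherapeutic.

1.7 mcg/mL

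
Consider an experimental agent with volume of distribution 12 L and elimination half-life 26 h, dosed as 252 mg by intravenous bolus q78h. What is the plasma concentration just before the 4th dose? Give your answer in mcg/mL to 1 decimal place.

3.0 mcg/mL

f = (1/2)^(τ/t½) = (1/2)^(78/26) ≈ 0.1250.
C₀ = D/Vd = 252/12 ≈ 21.000 mcg/mL.
Before the 4th dose, 3 doses have been given. Superposition: Cmin = C₀·(f + f² + … + f^3).
≈ 21.000 × (0.1250 + 0.0156 + 0.0020) ≈ 21.000 × 0.1426 ≈ 2.995 mcg/mL.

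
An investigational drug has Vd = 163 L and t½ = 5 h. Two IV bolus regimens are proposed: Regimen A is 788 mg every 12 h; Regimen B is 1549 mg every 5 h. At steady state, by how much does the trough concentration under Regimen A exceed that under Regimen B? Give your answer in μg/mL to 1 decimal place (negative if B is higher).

-8.4 μg/mL

Regimen A: f = (1/2)^(12/5) ≈ 0.1895; Cmin,ss = (788/163)·f/(1−f) ≈ 1.130 μg/mL.
Regimen B: f = (1/2)^(5/5) ≈ 0.5000; Cmin,ss = (1549/163)·f/(1−f) ≈ 9.503 μg/mL.
Difference ≈ 1.130 − 9.503 ≈ -8.373 μg/mL.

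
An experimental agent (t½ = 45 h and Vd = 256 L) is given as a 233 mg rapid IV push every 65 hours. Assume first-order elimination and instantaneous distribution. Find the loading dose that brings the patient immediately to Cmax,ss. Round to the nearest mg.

f = (1/2)^(65/45) ≈ 0.367434; accumulation ratio R = 1/(1−f) ≈ 1.58086.
Loading dose to hit Cmax,ss on first dose: D_load = D_maint·R ≈ 233 × 1.58086 ≈ 368.34 mg.

368 mg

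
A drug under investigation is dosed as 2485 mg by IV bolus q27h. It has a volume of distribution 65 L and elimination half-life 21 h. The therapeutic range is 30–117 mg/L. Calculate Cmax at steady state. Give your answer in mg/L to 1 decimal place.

64.8 mg/L

τ/t½ = 27/21 ≈ 1.2857, so fraction remaining f = (1/2)^(27/21) ≈ 0.4102.
At steady state, accumulation factor R = 1/(1 − e^(−kτ)) ≈ 1.6955.
Each bolus raises the concentration by D/Vd = 2485/65 ≈ 38.231 mg/L.
Cmax,ss = C₀/(1 − f) ≈ 38.231/0.5898 ≈ 64.820 mg/L.
Peak 64.8 mg/L vs MTC 117 mg/L: below toxic threshold.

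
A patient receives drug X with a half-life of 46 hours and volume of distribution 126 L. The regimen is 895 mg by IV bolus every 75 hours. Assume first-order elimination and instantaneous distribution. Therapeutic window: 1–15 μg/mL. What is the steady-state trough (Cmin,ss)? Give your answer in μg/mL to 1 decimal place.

τ/t½ = 75/46 ≈ 1.6304, so fraction remaining f = (1/2)^(75/46) ≈ 0.3230.
Accumulation ratio R = 1/(1 − f) ≈ 1/0.6770 ≈ 1.4771.
Each bolus raises the concentration by D/Vd = 895/126 ≈ 7.103 μg/mL.
Steady-state peak Cmax,ss = C₀·R ≈ 7.103 × 1.4771 ≈ 10.492 μg/mL.
Steady-state trough Cmin,ss = Cmax,ss·f ≈ 10.492 × 0.3230 ≈ 3.389 μg/mL.
Trough 3.4 μg/mL vs MEC 1 μg/mL: adequate.

3.4 μg/mL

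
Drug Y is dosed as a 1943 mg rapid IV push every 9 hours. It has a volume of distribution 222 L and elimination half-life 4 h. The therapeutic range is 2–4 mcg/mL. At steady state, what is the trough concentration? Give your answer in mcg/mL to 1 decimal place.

2.3 mcg/mL

k = ln2/t½ = ln2/4 ≈ 0.173287 h⁻¹; fraction remaining f = e^(−kτ) = e^(−0.173287×9) ≈ 0.2102.
At steady state, accumulation factor R = 1/(1 − e^(−kτ)) ≈ 1.2661.
Single-dose peak C₀ = D/Vd = 1943/222 ≈ 8.752 mcg/mL.
Steady-state peak Cmax,ss = C₀·R ≈ 8.752 × 1.2661 ≈ 11.081 mcg/mL.
Steady-state trough Cmin,ss = Cmax,ss·f ≈ 11.081 × 0.2102 ≈ 2.329 mcg/mL.
Trough 2.3 mcg/mL vs MEC 2 mcg/mL: adequate.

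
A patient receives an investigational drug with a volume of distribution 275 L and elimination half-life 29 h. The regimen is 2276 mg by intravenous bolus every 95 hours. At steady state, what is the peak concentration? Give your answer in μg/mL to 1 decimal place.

τ/t½ = 95/29 ≈ 3.2759, so fraction remaining f = (1/2)^(95/29) ≈ 0.1032.
At steady state, accumulation factor R = 1/(1 − e^(−kτ)) ≈ 1.1151.
Single-dose peak C₀ = D/Vd = 2276/275 ≈ 8.276 μg/mL.
Steady-state peak Cmax,ss = C₀·R ≈ 8.276 × 1.1151 ≈ 9.229 μg/mL.

9.2 μg/mL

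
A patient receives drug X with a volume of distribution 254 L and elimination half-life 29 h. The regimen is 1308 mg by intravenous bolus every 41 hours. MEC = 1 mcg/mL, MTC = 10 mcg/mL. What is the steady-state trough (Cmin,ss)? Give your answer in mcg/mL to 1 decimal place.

3.1 mcg/mL

τ/t½ = 41/29 ≈ 1.4138, so fraction remaining f = (1/2)^(41/29) ≈ 0.3753.
At steady state, accumulation factor R = 1/(1 − e^(−kτ)) ≈ 1.6008.
Each bolus raises the concentration by D/Vd = 1308/254 ≈ 5.150 mcg/mL.
Cmax,ss = C₀/(1 − f) ≈ 5.150/0.6247 ≈ 8.244 mcg/mL.
One interval later, Cmin,ss = Cmax,ss·e^(−kτ) ≈ 8.244 × 0.3753 ≈ 3.094 mcg/mL.
Trough 3.1 mcg/mL vs MEC 1 mcg/mL: adequate.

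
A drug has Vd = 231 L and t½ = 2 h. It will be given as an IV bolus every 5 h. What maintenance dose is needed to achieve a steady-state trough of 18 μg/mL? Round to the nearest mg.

τ/t½ = 5/2 ≈ 2.5, so f = (1/2)^(5/2) ≈ 0.176777.
Cmin,ss = (D/Vd)·f/(1−f), so D = Cmin,ss·Vd·(1−f)/f.
D = 18 × 231 × (1−f)/f ≈ 18 × 231 × 4.65684 ≈ 19363.14 mg.

19363 mg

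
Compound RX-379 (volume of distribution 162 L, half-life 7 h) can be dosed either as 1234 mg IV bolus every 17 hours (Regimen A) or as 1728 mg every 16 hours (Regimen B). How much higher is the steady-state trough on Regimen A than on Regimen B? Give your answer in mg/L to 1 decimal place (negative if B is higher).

-1.0 mg/L

Regimen A: f = (1/2)^(17/7) ≈ 0.1857; Cmin,ss = (1234/162)·f/(1−f) ≈ 1.737 mg/L.
Regimen B: f = (1/2)^(16/7) ≈ 0.2051; Cmin,ss = (1728/162)·f/(1−f) ≈ 2.752 mg/L.
Difference ≈ 1.737 − 2.752 ≈ -1.015 mg/L.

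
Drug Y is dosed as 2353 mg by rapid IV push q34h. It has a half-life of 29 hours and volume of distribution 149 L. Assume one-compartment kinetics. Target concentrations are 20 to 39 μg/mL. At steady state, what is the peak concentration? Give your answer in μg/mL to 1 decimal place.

τ/t½ = 34/29 ≈ 1.1724, so fraction remaining f = (1/2)^(34/29) ≈ 0.4437.
At steady state, accumulation factor R = 1/(1 − e^(−kτ)) ≈ 1.7976.
Each bolus raises the concentration by D/Vd = 2353/149 ≈ 15.792 μg/mL.
Steady-state peak Cmax,ss = C₀·R ≈ 15.792 × 1.7976 ≈ 28.388 μg/mL.
Peak 28.4 μg/mL vs MTC 39 μg/mL: below toxic threshold.

28.4 μg/mL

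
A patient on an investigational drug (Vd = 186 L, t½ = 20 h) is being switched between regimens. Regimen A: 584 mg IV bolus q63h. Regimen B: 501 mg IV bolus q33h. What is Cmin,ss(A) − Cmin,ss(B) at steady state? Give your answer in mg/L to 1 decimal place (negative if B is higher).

-0.9 mg/L

Regimen A: f = (1/2)^(63/20) ≈ 0.1127; Cmin,ss = (584/186)·f/(1−f) ≈ 0.399 mg/L.
Regimen B: f = (1/2)^(33/20) ≈ 0.3186; Cmin,ss = (501/186)·f/(1−f) ≈ 1.259 mg/L.
Difference ≈ 0.399 − 1.259 ≈ -0.860 mg/L.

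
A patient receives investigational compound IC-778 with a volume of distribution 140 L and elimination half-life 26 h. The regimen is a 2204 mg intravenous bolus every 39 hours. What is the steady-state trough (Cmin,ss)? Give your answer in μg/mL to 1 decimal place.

Over one 39-h interval, 39/26 ≈ 1.5 half-lives elapse, leaving f ≈ 0.3536 of each dose.
Accumulation ratio R = 1/(1 − f) ≈ 1/0.6464 ≈ 1.5470.
Each bolus raises the concentration by D/Vd = 2204/140 ≈ 15.743 μg/mL.
Steady-state peak Cmax,ss = C₀·R ≈ 15.743 × 1.5470 ≈ 24.354 μg/mL.
One interval later, Cmin,ss = Cmax,ss·e^(−kτ) ≈ 24.354 × 0.3536 ≈ 8.612 μg/mL.

8.6 μg/mL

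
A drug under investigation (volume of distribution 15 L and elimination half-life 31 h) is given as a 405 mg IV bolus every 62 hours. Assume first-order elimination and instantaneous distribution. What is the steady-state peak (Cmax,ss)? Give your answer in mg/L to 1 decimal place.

The dosing interval is 2 half-lives, so f = 2^(−2) = 0.25.
At steady state, R = 1/(1 − 0.25) = 4/3.
Single-dose peak C₀ = D/Vd = 405/15 = 27 mg/L.
Steady-state peak Cmax,ss = C₀·R = 27 × 4/3 ≈ 36.000 mg/L.

36.0 mg/L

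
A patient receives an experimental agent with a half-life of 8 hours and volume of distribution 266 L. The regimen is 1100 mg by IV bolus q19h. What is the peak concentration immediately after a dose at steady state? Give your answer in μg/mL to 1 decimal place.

5.1 μg/mL

τ/t½ = 19/8 ≈ 2.375, so fraction remaining f = (1/2)^(19/8) ≈ 0.1928.
At steady state, accumulation factor R = 1/(1 − e^(−kτ)) ≈ 1.2389.
Each bolus raises the concentration by D/Vd = 1100/266 ≈ 4.135 μg/mL.
Steady-state peak Cmax,ss = C₀·R ≈ 4.135 × 1.2389 ≈ 5.123 μg/mL.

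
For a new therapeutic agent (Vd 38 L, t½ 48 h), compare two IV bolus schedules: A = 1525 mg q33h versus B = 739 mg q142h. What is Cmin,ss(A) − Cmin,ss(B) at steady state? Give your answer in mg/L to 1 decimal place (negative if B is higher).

Regimen A: f = (1/2)^(33/48) ≈ 0.6209; Cmin,ss = (1525/38)·f/(1−f) ≈ 65.729 mg/L.
Regimen B: f = (1/2)^(142/48) ≈ 0.1287; Cmin,ss = (739/38)·f/(1−f) ≈ 2.873 mg/L.
Difference ≈ 65.729 − 2.873 ≈ 62.856 mg/L.

62.9 mg/L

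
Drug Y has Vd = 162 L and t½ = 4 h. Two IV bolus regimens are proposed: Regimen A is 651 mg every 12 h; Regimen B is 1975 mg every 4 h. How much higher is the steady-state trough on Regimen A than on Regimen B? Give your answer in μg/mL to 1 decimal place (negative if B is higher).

Regimen A: f = (1/2)^(12/4) ≈ 0.1250; Cmin,ss = (651/162)·f/(1−f) ≈ 0.574 μg/mL.
Regimen B: f = (1/2)^(4/4) ≈ 0.5000; Cmin,ss = (1975/162)·f/(1−f) ≈ 12.191 μg/mL.
Difference ≈ 0.574 − 12.191 ≈ -11.617 μg/mL.

-11.6 μg/mL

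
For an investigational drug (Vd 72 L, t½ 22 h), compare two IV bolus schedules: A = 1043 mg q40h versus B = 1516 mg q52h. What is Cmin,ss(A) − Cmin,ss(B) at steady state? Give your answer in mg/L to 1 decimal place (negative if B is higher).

0.7 mg/L

Regimen A: f = (1/2)^(40/22) ≈ 0.2836; Cmin,ss = (1043/72)·f/(1−f) ≈ 5.735 mg/L.
Regimen B: f = (1/2)^(52/22) ≈ 0.1943; Cmin,ss = (1516/72)·f/(1−f) ≈ 5.078 mg/L.
Difference ≈ 5.735 − 5.078 ≈ 0.657 mg/L.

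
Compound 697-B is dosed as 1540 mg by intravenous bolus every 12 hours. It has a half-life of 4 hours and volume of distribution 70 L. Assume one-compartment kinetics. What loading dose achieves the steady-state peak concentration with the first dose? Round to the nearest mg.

f = (1/2)^(12/4) ≈ 0.125000; accumulation ratio R = 1/(1−f) ≈ 1.14286.
Loading dose to hit Cmax,ss on first dose: D_load = D_maint·R ≈ 1540 × 1.14286 ≈ 1760.00 mg.

1760 mg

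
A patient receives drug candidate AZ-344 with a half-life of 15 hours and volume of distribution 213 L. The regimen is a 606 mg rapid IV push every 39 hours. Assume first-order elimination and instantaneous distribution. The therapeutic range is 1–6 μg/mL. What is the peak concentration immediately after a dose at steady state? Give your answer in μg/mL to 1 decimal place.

3.4 μg/mL

k = ln2/t½ = ln2/15 ≈ 0.046210 h⁻¹; fraction remaining f = e^(−kτ) = e^(−0.046210×39) ≈ 0.1649.
Accumulation ratio R = 1/(1 − f) ≈ 1/0.8351 ≈ 1.1975.
Single-dose peak C₀ = D/Vd = 606/213 ≈ 2.845 μg/mL.
Steady-state peak Cmax,ss = C₀·R ≈ 2.845 × 1.1975 ≈ 3.407 μg/mL.
Peak 3.4 μg/mL vs MTC 6 μg/mL: below toxic threshold.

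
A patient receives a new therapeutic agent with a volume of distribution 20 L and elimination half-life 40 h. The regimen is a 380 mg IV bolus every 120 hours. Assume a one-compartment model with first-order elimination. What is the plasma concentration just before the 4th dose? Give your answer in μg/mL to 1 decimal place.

f = (1/2)^(τ/t½) = (1/2)^(120/40) ≈ 0.1250.
C₀ = D/Vd = 380/20 ≈ 19.000 μg/mL.
Before the 4th dose, 3 doses have been given. Superposition: Cmin = C₀·(f + f² + … + f^3).
≈ 19.000 × (0.1250 + 0.0156 + 0.0020) ≈ 19.000 × 0.1426 ≈ 2.709 μg/mL.

2.7 μg/mL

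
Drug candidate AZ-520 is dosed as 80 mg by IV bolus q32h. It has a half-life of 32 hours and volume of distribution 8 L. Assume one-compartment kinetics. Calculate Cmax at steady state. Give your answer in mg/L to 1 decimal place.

20.0 mg/L

τ = 32 h = 1 half-life, so f = (1/2)^1 = 0.5.
At steady state, R = 1/(1 − 0.5) = 2/1.
Single-dose peak C₀ = D/Vd = 80/8 = 10 mg/L.
Steady-state peak Cmax,ss = C₀·R = 10 × 2/1 ≈ 20.000 mg/L.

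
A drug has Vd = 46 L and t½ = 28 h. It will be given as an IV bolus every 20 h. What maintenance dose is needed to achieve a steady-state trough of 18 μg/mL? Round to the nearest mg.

530 mg

τ/t½ = 20/28 ≈ 0.71429, so f = (1/2)^(20/28) ≈ 0.609507.
Cmin,ss = (D/Vd)·f/(1−f), so D = Cmin,ss·Vd·(1−f)/f.
D = 18 × 46 × (1−f)/f ≈ 18 × 46 × 0.64067 ≈ 530.47 mg.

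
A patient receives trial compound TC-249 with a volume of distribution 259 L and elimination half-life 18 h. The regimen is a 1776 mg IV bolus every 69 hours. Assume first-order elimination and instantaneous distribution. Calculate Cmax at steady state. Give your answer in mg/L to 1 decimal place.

τ/t½ = 69/18 ≈ 3.8333, so fraction remaining f = (1/2)^(69/18) ≈ 0.0702.
Accumulation ratio R = 1/(1 − f) ≈ 1/0.9298 ≈ 1.0755.
Each bolus raises the concentration by D/Vd = 1776/259 ≈ 6.857 mg/L.
Cmax,ss = C₀/(1 − f) ≈ 6.857/0.9298 ≈ 7.375 mg/L.

7.4 mg/L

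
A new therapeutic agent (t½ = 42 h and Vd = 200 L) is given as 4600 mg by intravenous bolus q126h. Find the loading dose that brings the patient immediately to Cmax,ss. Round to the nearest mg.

f = (1/2)^(126/42) ≈ 0.125000; accumulation ratio R = 1/(1−f) ≈ 1.14286.
Loading dose to hit Cmax,ss on first dose: D_load = D_maint·R ≈ 4600 × 1.14286 ≈ 5257.16 mg.

5257 mg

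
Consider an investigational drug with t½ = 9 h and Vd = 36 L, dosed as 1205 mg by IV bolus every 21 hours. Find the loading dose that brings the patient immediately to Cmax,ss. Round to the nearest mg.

f = (1/2)^(21/9) ≈ 0.198425; accumulation ratio R = 1/(1−f) ≈ 1.24754.
Loading dose to hit Cmax,ss on first dose: D_load = D_maint·R ≈ 1205 × 1.24754 ≈ 1503.29 mg.

1503 mg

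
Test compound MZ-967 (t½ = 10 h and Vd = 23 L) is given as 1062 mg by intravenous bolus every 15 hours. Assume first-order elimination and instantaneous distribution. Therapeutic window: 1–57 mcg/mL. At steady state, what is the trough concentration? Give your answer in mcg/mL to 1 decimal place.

25.3 mcg/mL

Over one 15-h interval, 15/10 ≈ 1.5 half-lives elapse, leaving f ≈ 0.3536 of each dose.
At steady state, accumulation factor R = 1/(1 − e^(−kτ)) ≈ 1.5470.
Each bolus raises the concentration by D/Vd = 1062/23 ≈ 46.174 mcg/mL.
Cmax,ss = C₀/(1 − f) ≈ 46.174/0.6464 ≈ 71.433 mcg/mL.
One interval later, Cmin,ss = Cmax,ss·e^(−kτ) ≈ 71.433 × 0.3536 ≈ 25.259 mcg/mL.
Trough 25.3 mcg/mL vs MEC 1 mcg/mL: adequate.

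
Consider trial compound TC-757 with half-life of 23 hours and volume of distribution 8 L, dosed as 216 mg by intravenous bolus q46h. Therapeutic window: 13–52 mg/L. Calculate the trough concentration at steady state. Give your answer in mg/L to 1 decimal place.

9.0 mg/L

The dosing interval is 2 half-lives, so f = 2^(−2) = 0.25.
Accumulation ratio R = 1/(1 − f) = 1/0.75 = 4/3.
Single-dose peak C₀ = D/Vd = 216/8 = 27 mg/L.
Steady-state peak Cmax,ss = C₀·R = 27 × 4/3 ≈ 36.000 mg/L.
Steady-state trough Cmin,ss = Cmax,ss·f ≈ 36.000 × 0.25 ≈ 9.000 mg/L.
Trough 9.0 mg/L vs MEC 13 mg/L: subtherapeutic.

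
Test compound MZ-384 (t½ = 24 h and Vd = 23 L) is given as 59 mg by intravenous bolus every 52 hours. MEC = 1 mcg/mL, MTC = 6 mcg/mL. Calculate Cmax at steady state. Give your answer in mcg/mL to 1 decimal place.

3.3 mcg/mL

k = ln2/t½ = ln2/24 ≈ 0.028881 h⁻¹; fraction remaining f = e^(−kτ) = e^(−0.028881×52) ≈ 0.2227.
At steady state, accumulation factor R = 1/(1 − e^(−kτ)) ≈ 1.2865.
Each bolus raises the concentration by D/Vd = 59/23 ≈ 2.565 mcg/mL.
Steady-state peak Cmax,ss = C₀·R ≈ 2.565 × 1.2865 ≈ 3.300 mcg/mL.
Peak 3.3 mcg/mL vs MTC 6 mcg/mL: below toxic threshold.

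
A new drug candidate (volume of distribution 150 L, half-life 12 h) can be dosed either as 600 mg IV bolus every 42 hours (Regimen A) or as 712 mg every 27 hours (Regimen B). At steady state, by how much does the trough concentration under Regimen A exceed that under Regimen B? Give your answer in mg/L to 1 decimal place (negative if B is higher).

Regimen A: f = (1/2)^(42/12) ≈ 0.0884; Cmin,ss = (600/150)·f/(1−f) ≈ 0.388 mg/L.
Regimen B: f = (1/2)^(27/12) ≈ 0.2102; Cmin,ss = (712/150)·f/(1−f) ≈ 1.263 mg/L.
Difference ≈ 0.388 − 1.263 ≈ -0.875 mg/L.

-0.9 mg/L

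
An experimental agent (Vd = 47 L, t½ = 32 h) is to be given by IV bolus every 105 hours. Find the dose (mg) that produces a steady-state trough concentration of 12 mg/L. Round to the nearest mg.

4919 mg

τ/t½ = 105/32 ≈ 3.2812, so f = (1/2)^(105/32) ≈ 0.102860.
Cmin,ss = (D/Vd)·f/(1−f), so D = Cmin,ss·Vd·(1−f)/f.
D = 12 × 47 × (1−f)/f ≈ 12 × 47 × 8.72195 ≈ 4919.18 mg.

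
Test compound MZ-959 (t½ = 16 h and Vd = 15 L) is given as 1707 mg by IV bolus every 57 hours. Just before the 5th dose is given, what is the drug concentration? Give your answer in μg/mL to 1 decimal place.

f = (1/2)^(τ/t½) = (1/2)^(57/16) ≈ 0.0846.
C₀ = D/Vd = 1707/15 ≈ 113.800 μg/mL.
Before the 5th dose, 4 doses have been given. Superposition: Cmin = C₀·(f + f² + … + f^4).
≈ 113.800 × (0.0846 + 0.0072 + 0.0006 + 0.0001) ≈ 113.800 × 0.0925 ≈ 10.527 μg/mL.

10.5 μg/mL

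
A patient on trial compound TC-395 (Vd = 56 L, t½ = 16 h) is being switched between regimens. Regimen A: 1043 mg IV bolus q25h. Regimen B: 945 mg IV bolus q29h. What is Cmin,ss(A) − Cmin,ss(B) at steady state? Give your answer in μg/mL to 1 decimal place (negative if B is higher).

Regimen A: f = (1/2)^(25/16) ≈ 0.3386; Cmin,ss = (1043/56)·f/(1−f) ≈ 9.535 μg/mL.
Regimen B: f = (1/2)^(29/16) ≈ 0.2847; Cmin,ss = (945/56)·f/(1−f) ≈ 6.717 μg/mL.
Difference ≈ 9.535 − 6.717 ≈ 2.818 μg/mL.

2.8 μg/mL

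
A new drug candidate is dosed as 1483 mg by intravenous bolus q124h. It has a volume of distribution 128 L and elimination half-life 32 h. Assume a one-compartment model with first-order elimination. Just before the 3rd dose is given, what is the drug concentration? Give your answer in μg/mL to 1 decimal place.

0.8 μg/mL

f = (1/2)^(τ/t½) = (1/2)^(124/32) ≈ 0.0682.
C₀ = D/Vd = 1483/128 ≈ 11.586 μg/mL.
Before the 3rd dose, 2 doses have been given. Superposition: Cmin = C₀·(f + f²).
≈ 11.586 × (0.0682 + 0.0047) ≈ 11.586 × 0.0729 ≈ 0.845 μg/mL.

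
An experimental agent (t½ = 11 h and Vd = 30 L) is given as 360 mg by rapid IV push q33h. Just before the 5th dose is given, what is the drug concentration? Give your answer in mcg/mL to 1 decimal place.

f = (1/2)^(τ/t½) = (1/2)^(33/11) ≈ 0.1250.
C₀ = D/Vd = 360/30 ≈ 12.000 mcg/mL.
Before the 5th dose, 4 doses have been given. Superposition: Cmin = C₀·(f + f² + … + f^4).
≈ 12.000 × (0.1250 + 0.0156 + 0.0020 + 0.0002) ≈ 12.000 × 0.1428 ≈ 1.714 mcg/mL.

1.7 mcg/mL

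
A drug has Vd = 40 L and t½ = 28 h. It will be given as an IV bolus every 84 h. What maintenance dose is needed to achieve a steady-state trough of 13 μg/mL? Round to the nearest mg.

3640 mg

τ/t½ = 84/28 ≈ 3, so f = (1/2)^(84/28) ≈ 0.125000.
Cmin,ss = (D/Vd)·f/(1−f), so D = Cmin,ss·Vd·(1−f)/f.
D = 13 × 40 × (1−f)/f ≈ 13 × 40 × 7.00000 ≈ 3640.00 mg.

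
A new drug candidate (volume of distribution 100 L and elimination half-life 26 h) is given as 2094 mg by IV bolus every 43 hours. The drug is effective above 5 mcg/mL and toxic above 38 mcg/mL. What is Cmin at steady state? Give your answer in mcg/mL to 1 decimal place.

Over one 43-h interval, 43/26 ≈ 1.6538 half-lives elapse, leaving f ≈ 0.3178 of each dose.
Single-dose peak C₀ = D/Vd = 2094/100 ≈ 20.940 mcg/mL.
Steady-state trough Cmin,ss = C₀·f/(1−f) ≈ 20.940 × 0.3178/0.6822 ≈ 9.755 mcg/mL.
Trough 9.8 mcg/mL vs MEC 5 mcg/mL: adequate.

9.8 mcg/mL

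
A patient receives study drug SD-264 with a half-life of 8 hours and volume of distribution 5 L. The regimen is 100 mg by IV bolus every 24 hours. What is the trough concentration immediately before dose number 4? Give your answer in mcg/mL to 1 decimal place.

f = (1/2)^(τ/t½) = (1/2)^(24/8) ≈ 0.1250.
C₀ = D/Vd = 100/5 ≈ 20.000 mcg/mL.
Before the 4th dose, 3 doses have been given. Superposition: Cmin = C₀·(f + f² + … + f^3).
≈ 20.000 × (0.1250 + 0.0156 + 0.0020) ≈ 20.000 × 0.1426 ≈ 2.852 mcg/mL.

2.9 mcg/mL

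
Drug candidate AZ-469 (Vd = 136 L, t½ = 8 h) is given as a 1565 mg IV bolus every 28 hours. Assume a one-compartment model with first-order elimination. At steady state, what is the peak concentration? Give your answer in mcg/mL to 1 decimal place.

Over one 28-h interval, 28/8 ≈ 3.5 half-lives elapse, leaving f ≈ 0.0884 of each dose.
At steady state, accumulation factor R = 1/(1 − e^(−kτ)) ≈ 1.0970.
Single-dose peak C₀ = D/Vd = 1565/136 ≈ 11.507 mcg/mL.
Steady-state peak Cmax,ss = C₀·R ≈ 11.507 × 1.0970 ≈ 12.623 mcg/mL.

12.6 mcg/mL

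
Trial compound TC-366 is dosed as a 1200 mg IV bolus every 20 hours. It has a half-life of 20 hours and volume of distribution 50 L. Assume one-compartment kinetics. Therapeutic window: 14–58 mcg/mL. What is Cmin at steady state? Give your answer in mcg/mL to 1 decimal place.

24.0 mcg/mL

The dosing interval is 1 half-life, so f = 2^(−1) = 0.5.
Accumulation ratio R = 1/(1 − f) = 1/0.5 = 2/1.
Single-dose peak C₀ = D/Vd = 1200/50 = 24 mcg/mL.
Steady-state peak Cmax,ss = C₀·R = 24 × 2/1 ≈ 48.000 mcg/mL.
Steady-state trough Cmin,ss = Cmax,ss·f ≈ 48.000 × 0.5 ≈ 24.000 mcg/mL.
Trough 24.0 mcg/mL vs MEC 14 mcg/mL: adequate.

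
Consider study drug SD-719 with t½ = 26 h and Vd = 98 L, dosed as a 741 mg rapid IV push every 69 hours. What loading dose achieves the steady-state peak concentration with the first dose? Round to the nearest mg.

881 mg

f = (1/2)^(69/26) ≈ 0.158896; accumulation ratio R = 1/(1−f) ≈ 1.18891.
Loading dose to hit Cmax,ss on first dose: D_load = D_maint·R ≈ 741 × 1.18891 ≈ 880.98 mg.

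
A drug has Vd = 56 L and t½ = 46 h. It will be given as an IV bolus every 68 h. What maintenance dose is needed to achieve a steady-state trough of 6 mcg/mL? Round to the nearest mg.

600 mg

τ/t½ = 68/46 ≈ 1.4783, so f = (1/2)^(68/46) ≈ 0.358921.
Cmin,ss = (D/Vd)·f/(1−f), so D = Cmin,ss·Vd·(1−f)/f.
D = 6 × 56 × (1−f)/f ≈ 6 × 56 × 1.78613 ≈ 600.14 mg.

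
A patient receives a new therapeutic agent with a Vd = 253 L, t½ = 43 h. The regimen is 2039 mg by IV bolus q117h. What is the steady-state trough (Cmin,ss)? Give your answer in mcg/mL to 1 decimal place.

1.4 mcg/mL

k = ln2/t½ = ln2/43 ≈ 0.016120 h⁻¹; fraction remaining f = e^(−kτ) = e^(−0.016120×117) ≈ 0.1517.
At steady state, accumulation factor R = 1/(1 − e^(−kτ)) ≈ 1.1788.
Single-dose peak C₀ = D/Vd = 2039/253 ≈ 8.059 mcg/mL.
Steady-state peak Cmax,ss = C₀·R ≈ 8.059 × 1.1788 ≈ 9.500 mcg/mL.
Steady-state trough Cmin,ss = Cmax,ss·f ≈ 9.500 × 0.1517 ≈ 1.441 mcg/mL.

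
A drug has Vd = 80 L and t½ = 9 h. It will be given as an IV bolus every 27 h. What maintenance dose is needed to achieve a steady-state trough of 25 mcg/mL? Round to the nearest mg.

14000 mg

τ/t½ = 27/9 ≈ 3, so f = (1/2)^(27/9) ≈ 0.125000.
Cmin,ss = (D/Vd)·f/(1−f), so D = Cmin,ss·Vd·(1−f)/f.
D = 25 × 80 × (1−f)/f ≈ 25 × 80 × 7.00000 ≈ 14000.00 mg.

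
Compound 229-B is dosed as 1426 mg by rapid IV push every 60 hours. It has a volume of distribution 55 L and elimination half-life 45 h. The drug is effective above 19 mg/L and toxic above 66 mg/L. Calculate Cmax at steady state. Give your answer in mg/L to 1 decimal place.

k = ln2/t½ = ln2/45 ≈ 0.015403 h⁻¹; fraction remaining f = e^(−kτ) = e^(−0.015403×60) ≈ 0.3969.
At steady state, accumulation factor R = 1/(1 − e^(−kτ)) ≈ 1.6581.
Each bolus raises the concentration by D/Vd = 1426/55 ≈ 25.927 mg/L.
Steady-state peak Cmax,ss = C₀·R ≈ 25.927 × 1.6581 ≈ 42.990 mg/L.
Peak 43.0 mg/L vs MTC 66 mg/L: below toxic threshold.

43.0 mg/L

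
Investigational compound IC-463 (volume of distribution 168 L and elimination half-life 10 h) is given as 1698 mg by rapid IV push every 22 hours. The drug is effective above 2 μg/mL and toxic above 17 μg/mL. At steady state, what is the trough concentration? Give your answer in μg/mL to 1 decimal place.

k = ln2/t½ = ln2/10 ≈ 0.069315 h⁻¹; fraction remaining f = e^(−kτ) = e^(−0.069315×22) ≈ 0.2176.
Each bolus raises the concentration by D/Vd = 1698/168 ≈ 10.107 μg/mL.
Steady-state trough Cmin,ss = C₀·f/(1−f) ≈ 10.107 × 0.2176/0.7824 ≈ 2.811 μg/mL.
Trough 2.8 μg/mL vs MEC 2 μg/mL: adequate.

2.8 μg/mL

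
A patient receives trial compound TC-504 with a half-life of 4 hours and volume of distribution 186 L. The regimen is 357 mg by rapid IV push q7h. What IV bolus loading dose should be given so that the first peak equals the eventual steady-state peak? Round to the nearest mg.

508 mg

f = (1/2)^(7/4) ≈ 0.297302; accumulation ratio R = 1/(1−f) ≈ 1.42309.
Loading dose to hit Cmax,ss on first dose: D_load = D_maint·R ≈ 357 × 1.42309 ≈ 508.04 mg.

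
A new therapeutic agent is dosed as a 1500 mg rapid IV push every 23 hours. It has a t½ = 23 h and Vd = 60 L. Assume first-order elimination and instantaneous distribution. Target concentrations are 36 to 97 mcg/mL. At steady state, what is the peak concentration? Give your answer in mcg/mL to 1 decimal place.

τ = 23 h = 1 half-life, so f = (1/2)^1 = 0.5.
At steady state, R = 1/(1 − 0.5) = 2/1.
Single-dose peak C₀ = D/Vd = 1500/60 = 25 mcg/mL.
Steady-state peak Cmax,ss = C₀·R = 25 × 2/1 ≈ 50.000 mcg/mL.
Peak 50.0 mcg/mL vs MTC 97 mcg/mL: below toxic threshold.

50.0 mcg/mL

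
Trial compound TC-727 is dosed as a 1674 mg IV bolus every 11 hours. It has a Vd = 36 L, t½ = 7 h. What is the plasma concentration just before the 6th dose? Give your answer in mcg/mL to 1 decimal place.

f = (1/2)^(τ/t½) = (1/2)^(11/7) ≈ 0.3365.
C₀ = D/Vd = 1674/36 ≈ 46.500 mcg/mL.
Before the 6th dose, 5 doses have been given. Superposition: Cmin = C₀·(f + f² + … + f^5).
≈ 46.500 × (0.3365 + 0.1132 + 0.0381 + 0.0128 + 0.0043) ≈ 46.500 × 0.5049 ≈ 23.478 mcg/mL.

23.5 mcg/mL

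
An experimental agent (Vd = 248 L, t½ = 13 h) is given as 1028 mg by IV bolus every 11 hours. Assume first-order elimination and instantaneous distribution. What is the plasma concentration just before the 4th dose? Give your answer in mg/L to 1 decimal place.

f = (1/2)^(τ/t½) = (1/2)^(11/13) ≈ 0.5563.
C₀ = D/Vd = 1028/248 ≈ 4.145 mg/L.
Before the 4th dose, 3 doses have been given. Superposition: Cmin = C₀·(f + f² + … + f^3).
≈ 4.145 × (0.5563 + 0.3095 + 0.1722) ≈ 4.145 × 1.0380 ≈ 4.303 mg/L.

4.3 mg/L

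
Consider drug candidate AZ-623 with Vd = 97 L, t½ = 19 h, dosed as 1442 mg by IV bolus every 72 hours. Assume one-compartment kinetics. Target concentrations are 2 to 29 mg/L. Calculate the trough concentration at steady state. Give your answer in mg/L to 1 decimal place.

1.2 mg/L

τ/t½ = 72/19 ≈ 3.7895, so fraction remaining f = (1/2)^(72/19) ≈ 0.0723.
At steady state, accumulation factor R = 1/(1 − e^(−kτ)) ≈ 1.0779.
Single-dose peak C₀ = D/Vd = 1442/97 ≈ 14.866 mg/L.
Cmax,ss = C₀/(1 − f) ≈ 14.866/0.9277 ≈ 16.025 mg/L.
One interval later, Cmin,ss = Cmax,ss·e^(−kτ) ≈ 16.025 × 0.0723 ≈ 1.159 mg/L.
Trough 1.2 mg/L vs MEC 2 mg/L: subtherapeutic.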